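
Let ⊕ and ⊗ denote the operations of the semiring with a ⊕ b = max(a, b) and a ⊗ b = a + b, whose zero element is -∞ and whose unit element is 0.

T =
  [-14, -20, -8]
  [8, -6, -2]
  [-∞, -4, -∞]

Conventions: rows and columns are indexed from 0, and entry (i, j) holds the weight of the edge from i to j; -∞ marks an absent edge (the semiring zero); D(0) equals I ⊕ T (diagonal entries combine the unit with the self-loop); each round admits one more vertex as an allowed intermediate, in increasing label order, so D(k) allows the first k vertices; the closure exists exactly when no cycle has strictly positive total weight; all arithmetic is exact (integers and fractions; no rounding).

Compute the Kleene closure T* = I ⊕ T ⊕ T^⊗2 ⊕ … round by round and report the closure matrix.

D(0):
  [0, -20, -8]
  [8, 0, -2]
  [-∞, -4, 0]
D(1):
  [0, -20, -8]
  [8, 0, 0]
  [-∞, -4, 0]
D(2):
  [0, -20, -8]
  [8, 0, 0]
  [4, -4, 0]
D(3):
  [0, -12, -8]
  [8, 0, 0]
  [4, -4, 0]
Answer: T* = [[0, -12, -8], [8, 0, 0], [4, -4, 0]]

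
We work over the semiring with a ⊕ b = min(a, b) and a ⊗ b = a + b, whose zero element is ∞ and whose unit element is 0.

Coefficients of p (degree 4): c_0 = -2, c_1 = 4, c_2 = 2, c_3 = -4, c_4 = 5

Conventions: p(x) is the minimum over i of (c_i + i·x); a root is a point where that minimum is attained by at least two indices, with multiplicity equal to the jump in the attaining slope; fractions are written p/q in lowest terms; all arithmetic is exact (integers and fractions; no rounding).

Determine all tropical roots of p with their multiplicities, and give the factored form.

hull edge (i=0, c=-2) to (i=3, c=-4): slope -2/3, span 3
hull edge (i=3, c=-4) to (i=4, c=5): slope 9, span 1
Factored form: p(x) = 5 ⊗ (x ⊕ (-9)) ⊗ (x ⊕ 2/3) ⊗ (x ⊕ 2/3) ⊗ (x ⊕ 2/3)
Answer: roots = -9 (mult 1), 2/3 (mult 3)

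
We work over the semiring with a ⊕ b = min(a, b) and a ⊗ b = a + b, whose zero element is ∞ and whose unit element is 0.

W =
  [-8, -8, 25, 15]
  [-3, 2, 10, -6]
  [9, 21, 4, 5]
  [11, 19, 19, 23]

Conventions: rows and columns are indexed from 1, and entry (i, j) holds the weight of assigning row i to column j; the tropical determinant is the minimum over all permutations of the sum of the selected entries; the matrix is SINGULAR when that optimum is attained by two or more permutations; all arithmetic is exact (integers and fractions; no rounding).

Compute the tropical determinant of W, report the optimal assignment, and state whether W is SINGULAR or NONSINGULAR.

σ = (1, 2, 3, 4): (-8) + 2 + 4 + 23 = 21
σ = (1, 2, 4, 3): (-8) + 2 + 5 + 19 = 18
σ = (1, 3, 2, 4): (-8) + 10 + 21 + 23 = 46
σ = (1, 3, 4, 2): (-8) + 10 + 5 + 19 = 26
σ = (1, 4, 2, 3): (-8) + (-6) + 21 + 19 = 26
σ = (1, 4, 3, 2): (-8) + (-6) + 4 + 19 = 9
σ = (2, 1, 3, 4): (-8) + (-3) + 4 + 23 = 16
σ = (2, 1, 4, 3): (-8) + (-3) + 5 + 19 = 13
σ = (2, 3, 1, 4): (-8) + 10 + 9 + 23 = 34
σ = (2, 3, 4, 1): (-8) + 10 + 5 + 11 = 18
σ = (2, 4, 1, 3): (-8) + (-6) + 9 + 19 = 14
σ = (2, 4, 3, 1): (-8) + (-6) + 4 + 11 = 1
σ = (3, 1, 2, 4): 25 + (-3) + 21 + 23 = 66
σ = (3, 1, 4, 2): 25 + (-3) + 5 + 19 = 46
σ = (3, 2, 1, 4): 25 + 2 + 9 + 23 = 59
σ = (3, 2, 4, 1): 25 + 2 + 5 + 11 = 43
σ = (3, 4, 1, 2): 25 + (-6) + 9 + 19 = 47
σ = (3, 4, 2, 1): 25 + (-6) + 21 + 11 = 51
σ = (4, 1, 2, 3): 15 + (-3) + 21 + 19 = 52
σ = (4, 1, 3, 2): 15 + (-3) + 4 + 19 = 35
σ = (4, 2, 1, 3): 15 + 2 + 9 + 19 = 45
σ = (4, 2, 3, 1): 15 + 2 + 4 + 11 = 32
σ = (4, 3, 1, 2): 15 + 10 + 9 + 19 = 53
σ = (4, 3, 2, 1): 15 + 10 + 21 + 11 = 57
Optimal value attained by: σ = (2, 4, 3, 1).
Answer: det⊕(W) = 1; verdict: NONSINGULAR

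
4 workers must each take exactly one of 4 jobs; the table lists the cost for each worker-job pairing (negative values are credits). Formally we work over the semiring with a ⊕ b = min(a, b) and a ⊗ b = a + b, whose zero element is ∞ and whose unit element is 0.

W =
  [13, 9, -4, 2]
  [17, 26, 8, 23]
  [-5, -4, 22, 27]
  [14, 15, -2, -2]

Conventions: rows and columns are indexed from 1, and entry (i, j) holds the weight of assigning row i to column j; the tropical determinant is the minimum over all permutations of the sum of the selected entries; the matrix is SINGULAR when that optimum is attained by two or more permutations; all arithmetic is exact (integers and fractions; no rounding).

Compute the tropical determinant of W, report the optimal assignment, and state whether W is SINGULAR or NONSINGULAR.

σ = (1, 2, 3, 4): 13 + 26 + 22 + (-2) = 59
σ = (1, 2, 4, 3): 13 + 26 + 27 + (-2) = 64
σ = (1, 3, 2, 4): 13 + 8 + (-4) + (-2) = 15
σ = (1, 3, 4, 2): 13 + 8 + 27 + 15 = 63
σ = (1, 4, 2, 3): 13 + 23 + (-4) + (-2) = 30
σ = (1, 4, 3, 2): 13 + 23 + 22 + 15 = 73
σ = (2, 1, 3, 4): 9 + 17 + 22 + (-2) = 46
σ = (2, 1, 4, 3): 9 + 17 + 27 + (-2) = 51
σ = (2, 3, 1, 4): 9 + 8 + (-5) + (-2) = 10
σ = (2, 3, 4, 1): 9 + 8 + 27 + 14 = 58
σ = (2, 4, 1, 3): 9 + 23 + (-5) + (-2) = 25
σ = (2, 4, 3, 1): 9 + 23 + 22 + 14 = 68
σ = (3, 1, 2, 4): (-4) + 17 + (-4) + (-2) = 7
σ = (3, 1, 4, 2): (-4) + 17 + 27 + 15 = 55
σ = (3, 2, 1, 4): (-4) + 26 + (-5) + (-2) = 15
σ = (3, 2, 4, 1): (-4) + 26 + 27 + 14 = 63
σ = (3, 4, 1, 2): (-4) + 23 + (-5) + 15 = 29
σ = (3, 4, 2, 1): (-4) + 23 + (-4) + 14 = 29
σ = (4, 1, 2, 3): 2 + 17 + (-4) + (-2) = 13
σ = (4, 1, 3, 2): 2 + 17 + 22 + 15 = 56
σ = (4, 2, 1, 3): 2 + 26 + (-5) + (-2) = 21
σ = (4, 2, 3, 1): 2 + 26 + 22 + 14 = 64
σ = (4, 3, 1, 2): 2 + 8 + (-5) + 15 = 20
σ = (4, 3, 2, 1): 2 + 8 + (-4) + 14 = 20
Optimal value attained by: σ = (3, 1, 2, 4).
Answer: det⊕(W) = 7; verdict: NONSINGULAR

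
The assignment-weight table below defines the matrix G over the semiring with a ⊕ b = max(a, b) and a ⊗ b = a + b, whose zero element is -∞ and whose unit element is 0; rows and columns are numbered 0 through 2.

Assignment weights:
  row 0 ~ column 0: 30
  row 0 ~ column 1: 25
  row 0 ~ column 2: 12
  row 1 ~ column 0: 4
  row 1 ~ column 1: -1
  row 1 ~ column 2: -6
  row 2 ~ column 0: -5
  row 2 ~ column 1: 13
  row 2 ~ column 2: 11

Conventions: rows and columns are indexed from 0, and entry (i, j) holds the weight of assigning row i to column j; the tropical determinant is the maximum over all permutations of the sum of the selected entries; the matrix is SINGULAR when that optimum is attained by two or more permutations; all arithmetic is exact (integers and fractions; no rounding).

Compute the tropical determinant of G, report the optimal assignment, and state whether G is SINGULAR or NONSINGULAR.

σ = (0, 1, 2): 30 + (-1) + 11 = 40
σ = (0, 2, 1): 30 + (-6) + 13 = 37
σ = (1, 0, 2): 25 + 4 + 11 = 40
σ = (1, 2, 0): 25 + (-6) + (-5) = 14
σ = (2, 0, 1): 12 + 4 + 13 = 29
σ = (2, 1, 0): 12 + (-1) + (-5) = 6
Optimal value attained by: σ = (0, 1, 2).
Answer: det⊕(G) = 40; verdict: SINGULAR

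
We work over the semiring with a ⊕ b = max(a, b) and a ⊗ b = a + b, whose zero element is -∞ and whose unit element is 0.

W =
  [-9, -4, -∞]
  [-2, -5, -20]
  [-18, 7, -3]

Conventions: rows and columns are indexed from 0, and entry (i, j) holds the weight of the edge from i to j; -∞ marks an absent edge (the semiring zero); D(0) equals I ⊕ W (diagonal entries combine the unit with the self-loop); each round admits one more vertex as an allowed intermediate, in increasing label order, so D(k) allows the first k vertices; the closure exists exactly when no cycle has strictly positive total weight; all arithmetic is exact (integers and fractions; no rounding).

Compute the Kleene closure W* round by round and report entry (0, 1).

D(0):
  [0, -4, -∞]
  [-2, 0, -20]
  [-18, 7, 0]
D(1):
  [0, -4, -∞]
  [-2, 0, -20]
  [-18, 7, 0]
D(2):
  [0, -4, -24]
  [-2, 0, -20]
  [5, 7, 0]
D(3):
  [0, -4, -24]
  [-2, 0, -20]
  [5, 7, 0]
Answer: W*[0][1] = -4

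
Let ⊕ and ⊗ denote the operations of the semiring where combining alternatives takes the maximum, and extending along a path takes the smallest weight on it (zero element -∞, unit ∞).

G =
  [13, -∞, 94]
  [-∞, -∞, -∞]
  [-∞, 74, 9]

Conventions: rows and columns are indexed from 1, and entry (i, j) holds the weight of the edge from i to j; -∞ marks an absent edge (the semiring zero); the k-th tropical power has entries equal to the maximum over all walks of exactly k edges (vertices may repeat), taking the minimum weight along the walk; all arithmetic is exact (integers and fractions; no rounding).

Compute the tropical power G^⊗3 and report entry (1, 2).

G^⊗2:
  [13, 74, 13]
  [-∞, -∞, -∞]
  [-∞, 9, 9]
G^⊗3:
  [13, 13, 13]
  [-∞, -∞, -∞]
  [-∞, 9, 9]
Key observation: the optimum is the walk 1->1->3->2, with weight 13 min 94 min 74 = 13.
Optimal value attained by: walk 1->1->3->2.
Answer: (G^⊗3)[1][2] = 13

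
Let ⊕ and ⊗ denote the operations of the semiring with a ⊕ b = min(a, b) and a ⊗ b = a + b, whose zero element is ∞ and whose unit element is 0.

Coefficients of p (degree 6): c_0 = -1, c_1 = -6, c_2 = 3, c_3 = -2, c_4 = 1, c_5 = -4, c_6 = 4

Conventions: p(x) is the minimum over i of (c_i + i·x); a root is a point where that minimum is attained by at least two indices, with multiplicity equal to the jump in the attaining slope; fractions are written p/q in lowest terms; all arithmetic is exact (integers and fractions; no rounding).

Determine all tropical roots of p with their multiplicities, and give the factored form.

hull edge (i=0, c=-1) to (i=1, c=-6): slope -5, span 1
hull edge (i=1, c=-6) to (i=5, c=-4): slope 1/2, span 4
hull edge (i=5, c=-4) to (i=6, c=4): slope 8, span 1
Factored form: p(x) = 4 ⊗ (x ⊕ (-8)) ⊗ (x ⊕ (-1/2)) ⊗ (x ⊕ (-1/2)) ⊗ (x ⊕ (-1/2)) ⊗ (x ⊕ (-1/2)) ⊗ (x ⊕ 5)
Answer: roots = -8 (mult 1), -1/2 (mult 4), 5 (mult 1)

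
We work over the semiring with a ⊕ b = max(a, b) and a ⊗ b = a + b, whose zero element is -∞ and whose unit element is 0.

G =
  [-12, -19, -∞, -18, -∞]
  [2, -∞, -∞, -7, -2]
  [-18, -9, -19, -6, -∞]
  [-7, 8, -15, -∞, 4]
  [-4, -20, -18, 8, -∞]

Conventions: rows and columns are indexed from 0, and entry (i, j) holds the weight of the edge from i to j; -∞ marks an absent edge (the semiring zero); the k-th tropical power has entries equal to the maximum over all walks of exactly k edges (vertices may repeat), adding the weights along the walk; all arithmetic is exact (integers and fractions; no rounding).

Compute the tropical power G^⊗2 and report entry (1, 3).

G^⊗2:
  [-17, -10, -33, -26, -14]
  [-6, 1, -20, 6, -3]
  [-7, 2, -21, -16, -2]
  [10, -16, -14, 12, 6]
  [1, 16, -7, -22, 12]
Key observation: the optimum is the walk 1->4->3, with weight (-2) + 8 = 6.
Optimal value attained by: walk 1->4->3.
Answer: (G^⊗2)[1][3] = 6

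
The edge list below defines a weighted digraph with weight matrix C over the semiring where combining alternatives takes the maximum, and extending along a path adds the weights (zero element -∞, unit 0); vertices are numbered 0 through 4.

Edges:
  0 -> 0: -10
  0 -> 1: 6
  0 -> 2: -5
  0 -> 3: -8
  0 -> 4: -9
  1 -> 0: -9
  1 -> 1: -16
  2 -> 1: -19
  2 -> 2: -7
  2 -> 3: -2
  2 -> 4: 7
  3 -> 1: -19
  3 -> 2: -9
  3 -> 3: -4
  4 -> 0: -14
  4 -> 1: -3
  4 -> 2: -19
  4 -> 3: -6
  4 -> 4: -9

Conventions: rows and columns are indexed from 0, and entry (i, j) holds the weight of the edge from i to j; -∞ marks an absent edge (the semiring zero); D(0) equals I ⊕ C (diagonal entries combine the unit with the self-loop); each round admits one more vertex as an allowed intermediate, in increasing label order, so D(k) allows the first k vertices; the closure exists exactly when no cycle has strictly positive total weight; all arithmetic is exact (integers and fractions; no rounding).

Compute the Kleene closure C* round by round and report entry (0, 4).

D(0):
  [0, 6, -5, -8, -9]
  [-9, 0, -∞, -∞, -∞]
  [-∞, -19, 0, -2, 7]
  [-∞, -19, -9, 0, -∞]
  [-14, -3, -19, -6, 0]
D(1):
  [0, 6, -5, -8, -9]
  [-9, 0, -14, -17, -18]
  [-∞, -19, 0, -2, 7]
  [-∞, -19, -9, 0, -∞]
  [-14, -3, -19, -6, 0]
D(2):
  [0, 6, -5, -8, -9]
  [-9, 0, -14, -17, -18]
  [-28, -19, 0, -2, 7]
  [-28, -19, -9, 0, -37]
  [-12, -3, -17, -6, 0]
D(3):
  [0, 6, -5, -7, 2]
  [-9, 0, -14, -16, -7]
  [-28, -19, 0, -2, 7]
  [-28, -19, -9, 0, -2]
  [-12, -3, -17, -6, 0]
D(4):
  [0, 6, -5, -7, 2]
  [-9, 0, -14, -16, -7]
  [-28, -19, 0, -2, 7]
  [-28, -19, -9, 0, -2]
  [-12, -3, -15, -6, 0]
D(5):
  [0, 6, -5, -4, 2]
  [-9, 0, -14, -13, -7]
  [-5, 4, 0, 1, 7]
  [-14, -5, -9, 0, -2]
  [-12, -3, -15, -6, 0]
Answer: C*[0][4] = 2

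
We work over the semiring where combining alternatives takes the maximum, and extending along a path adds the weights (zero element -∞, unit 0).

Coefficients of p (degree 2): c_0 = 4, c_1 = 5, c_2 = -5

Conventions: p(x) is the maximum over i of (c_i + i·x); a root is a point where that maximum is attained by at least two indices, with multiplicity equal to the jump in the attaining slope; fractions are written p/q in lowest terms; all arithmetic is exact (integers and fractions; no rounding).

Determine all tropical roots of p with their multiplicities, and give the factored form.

hull edge (i=0, c=4) to (i=1, c=5): slope 1, span 1
hull edge (i=1, c=5) to (i=2, c=-5): slope -10, span 1
Factored form: p(x) = -5 ⊗ (x ⊕ (-1)) ⊗ (x ⊕ 10)
Answer: roots = -1 (mult 1), 10 (mult 1)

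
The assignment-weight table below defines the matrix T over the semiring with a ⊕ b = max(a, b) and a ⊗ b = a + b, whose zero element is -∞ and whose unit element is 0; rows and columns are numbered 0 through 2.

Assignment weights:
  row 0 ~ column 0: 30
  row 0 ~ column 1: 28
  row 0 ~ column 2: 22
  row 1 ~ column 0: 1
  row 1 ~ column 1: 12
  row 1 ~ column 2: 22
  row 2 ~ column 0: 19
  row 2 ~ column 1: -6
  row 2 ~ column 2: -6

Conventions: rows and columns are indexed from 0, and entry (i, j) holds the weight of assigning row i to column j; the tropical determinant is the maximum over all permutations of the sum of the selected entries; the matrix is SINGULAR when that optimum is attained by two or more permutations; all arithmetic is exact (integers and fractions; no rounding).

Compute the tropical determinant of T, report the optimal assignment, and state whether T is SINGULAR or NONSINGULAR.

σ = (0, 1, 2): 30 + 12 + (-6) = 36
σ = (0, 2, 1): 30 + 22 + (-6) = 46
σ = (1, 0, 2): 28 + 1 + (-6) = 23
σ = (1, 2, 0): 28 + 22 + 19 = 69
σ = (2, 0, 1): 22 + 1 + (-6) = 17
σ = (2, 1, 0): 22 + 12 + 19 = 53
Optimal value attained by: σ = (1, 2, 0).
Answer: det⊕(T) = 69; verdict: NONSINGULAR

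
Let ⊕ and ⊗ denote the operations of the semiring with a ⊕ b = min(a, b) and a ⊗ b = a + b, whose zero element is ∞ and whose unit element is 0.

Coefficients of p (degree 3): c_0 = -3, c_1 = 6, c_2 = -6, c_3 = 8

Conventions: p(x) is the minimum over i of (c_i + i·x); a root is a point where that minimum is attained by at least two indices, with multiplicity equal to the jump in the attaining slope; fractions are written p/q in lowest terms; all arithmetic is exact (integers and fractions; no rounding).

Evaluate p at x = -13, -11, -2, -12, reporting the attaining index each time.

p(-13) = min(-3+0·(-13)=-3, 6+1·(-13)=-7, -6+2·(-13)=-32, 8+3·(-13)=-31) = -32 (attained by i=2)
p(-11) = min(-3+0·(-11)=-3, 6+1·(-11)=-5, -6+2·(-11)=-28, 8+3·(-11)=-25) = -28 (attained by i=2)
p(-2) = min(-3+0·(-2)=-3, 6+1·(-2)=4, -6+2·(-2)=-10, 8+3·(-2)=2) = -10 (attained by i=2)
p(-12) = min(-3+0·(-12)=-3, 6+1·(-12)=-6, -6+2·(-12)=-30, 8+3·(-12)=-28) = -30 (attained by i=2)
Answer: p(-13) = -32; p(-11) = -28; p(-2) = -10; p(-12) = -30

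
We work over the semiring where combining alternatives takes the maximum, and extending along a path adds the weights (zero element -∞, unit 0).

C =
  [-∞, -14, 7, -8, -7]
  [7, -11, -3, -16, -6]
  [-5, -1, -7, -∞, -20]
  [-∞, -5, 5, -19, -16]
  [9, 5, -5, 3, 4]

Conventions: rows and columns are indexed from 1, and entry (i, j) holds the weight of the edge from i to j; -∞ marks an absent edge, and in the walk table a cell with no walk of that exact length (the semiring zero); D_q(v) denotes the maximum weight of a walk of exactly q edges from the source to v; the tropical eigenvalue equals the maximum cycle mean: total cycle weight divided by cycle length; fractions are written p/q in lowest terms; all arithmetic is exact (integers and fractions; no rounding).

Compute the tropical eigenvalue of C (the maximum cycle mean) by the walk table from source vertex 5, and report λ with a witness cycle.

q=0: [-∞, -∞, -∞, -∞, 0]
q=1: [9, 5, -5, 3, 4]
q=2: [13, 9, 16, 7, 8]
q=3: [17, 15, 20, 11, 12]
q=4: [22, 19, 24, 15, 16]
q=5: [26, 23, 29, 19, 20]
Optimal cycle mean attained by: cycle 1->3->2->1, total 7 + (-1) + 7, length 3.
Answer: λ = 13/3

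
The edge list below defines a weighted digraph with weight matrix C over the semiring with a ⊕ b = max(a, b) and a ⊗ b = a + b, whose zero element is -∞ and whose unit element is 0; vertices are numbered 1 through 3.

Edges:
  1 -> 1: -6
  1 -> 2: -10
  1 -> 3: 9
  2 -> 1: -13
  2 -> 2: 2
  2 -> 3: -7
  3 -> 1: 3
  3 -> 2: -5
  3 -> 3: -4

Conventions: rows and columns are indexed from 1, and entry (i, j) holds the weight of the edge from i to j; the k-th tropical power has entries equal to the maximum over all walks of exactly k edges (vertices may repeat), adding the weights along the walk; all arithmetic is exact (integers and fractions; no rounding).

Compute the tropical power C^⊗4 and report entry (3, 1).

C^⊗2:
  [12, 4, 5]
  [-4, 4, -4]
  [-1, -3, 12]
C^⊗3:
  [8, 6, 21]
  [-1, 6, 5]
  [15, 7, 8]
C^⊗4:
  [24, 16, 17]
  [8, 8, 8]
  [11, 9, 24]
Key observation: the optimum is the walk 3->1->3->3->1, with weight 3 + 9 + (-4) + 3 = 11.
Optimal value attained by: walk 3->1->3->3->1.
Answer: (C^⊗4)[3][1] = 11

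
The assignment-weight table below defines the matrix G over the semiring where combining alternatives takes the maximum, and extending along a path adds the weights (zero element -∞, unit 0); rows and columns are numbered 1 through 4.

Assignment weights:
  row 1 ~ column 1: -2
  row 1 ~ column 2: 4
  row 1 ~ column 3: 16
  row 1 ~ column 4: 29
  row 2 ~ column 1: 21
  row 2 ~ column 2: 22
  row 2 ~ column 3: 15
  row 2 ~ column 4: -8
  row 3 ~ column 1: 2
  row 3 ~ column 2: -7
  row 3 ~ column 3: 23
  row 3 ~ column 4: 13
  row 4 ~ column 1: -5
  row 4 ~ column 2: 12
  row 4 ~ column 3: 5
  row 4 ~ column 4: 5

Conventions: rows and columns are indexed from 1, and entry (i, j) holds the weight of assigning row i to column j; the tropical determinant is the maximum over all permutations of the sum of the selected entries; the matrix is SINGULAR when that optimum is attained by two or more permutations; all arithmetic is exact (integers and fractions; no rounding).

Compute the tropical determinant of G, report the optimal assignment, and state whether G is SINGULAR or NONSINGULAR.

σ = (1, 2, 3, 4): (-2) + 22 + 23 + 5 = 48
σ = (1, 2, 4, 3): (-2) + 22 + 13 + 5 = 38
σ = (1, 3, 2, 4): (-2) + 15 + (-7) + 5 = 11
σ = (1, 3, 4, 2): (-2) + 15 + 13 + 12 = 38
σ = (1, 4, 2, 3): (-2) + (-8) + (-7) + 5 = -12
σ = (1, 4, 3, 2): (-2) + (-8) + 23 + 12 = 25
σ = (2, 1, 3, 4): 4 + 21 + 23 + 5 = 53
σ = (2, 1, 4, 3): 4 + 21 + 13 + 5 = 43
σ = (2, 3, 1, 4): 4 + 15 + 2 + 5 = 26
σ = (2, 3, 4, 1): 4 + 15 + 13 + (-5) = 27
σ = (2, 4, 1, 3): 4 + (-8) + 2 + 5 = 3
σ = (2, 4, 3, 1): 4 + (-8) + 23 + (-5) = 14
σ = (3, 1, 2, 4): 16 + 21 + (-7) + 5 = 35
σ = (3, 1, 4, 2): 16 + 21 + 13 + 12 = 62
σ = (3, 2, 1, 4): 16 + 22 + 2 + 5 = 45
σ = (3, 2, 4, 1): 16 + 22 + 13 + (-5) = 46
σ = (3, 4, 1, 2): 16 + (-8) + 2 + 12 = 22
σ = (3, 4, 2, 1): 16 + (-8) + (-7) + (-5) = -4
σ = (4, 1, 2, 3): 29 + 21 + (-7) + 5 = 48
σ = (4, 1, 3, 2): 29 + 21 + 23 + 12 = 85
σ = (4, 2, 1, 3): 29 + 22 + 2 + 5 = 58
σ = (4, 2, 3, 1): 29 + 22 + 23 + (-5) = 69
σ = (4, 3, 1, 2): 29 + 15 + 2 + 12 = 58
σ = (4, 3, 2, 1): 29 + 15 + (-7) + (-5) = 32
Optimal value attained by: σ = (4, 1, 3, 2).
Answer: det⊕(G) = 85; verdict: NONSINGULAR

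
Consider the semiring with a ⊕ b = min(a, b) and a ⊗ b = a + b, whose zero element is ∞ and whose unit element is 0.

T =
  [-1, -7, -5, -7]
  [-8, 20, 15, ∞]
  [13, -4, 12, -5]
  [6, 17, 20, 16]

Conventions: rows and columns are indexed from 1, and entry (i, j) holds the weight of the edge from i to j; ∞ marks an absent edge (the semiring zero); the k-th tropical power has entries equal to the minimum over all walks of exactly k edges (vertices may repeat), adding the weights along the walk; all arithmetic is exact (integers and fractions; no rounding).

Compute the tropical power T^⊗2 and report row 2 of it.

T^⊗2:
  [-15, -9, -6, -10]
  [-9, -15, -13, -15]
  [-12, 6, 8, 6]
  [5, -1, 1, -1]
Answer: row 2 of T^⊗2 = [-9, -15, -13, -15]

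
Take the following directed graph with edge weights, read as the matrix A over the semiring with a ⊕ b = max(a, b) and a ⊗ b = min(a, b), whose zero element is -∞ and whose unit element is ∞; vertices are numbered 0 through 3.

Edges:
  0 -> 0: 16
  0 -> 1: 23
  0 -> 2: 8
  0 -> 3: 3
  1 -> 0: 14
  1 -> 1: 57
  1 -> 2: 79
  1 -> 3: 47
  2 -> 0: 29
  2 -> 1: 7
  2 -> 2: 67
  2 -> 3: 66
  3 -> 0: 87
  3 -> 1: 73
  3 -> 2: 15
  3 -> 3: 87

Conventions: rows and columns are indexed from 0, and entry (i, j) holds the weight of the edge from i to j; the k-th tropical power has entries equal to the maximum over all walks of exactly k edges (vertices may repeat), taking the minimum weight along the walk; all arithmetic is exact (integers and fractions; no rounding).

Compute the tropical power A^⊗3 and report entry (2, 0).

A^⊗2:
  [16, 23, 23, 23]
  [47, 57, 67, 66]
  [66, 66, 67, 66]
  [87, 73, 73, 87]
A^⊗3:
  [23, 23, 23, 23]
  [66, 66, 67, 66]
  [66, 66, 67, 66]
  [87, 73, 73, 87]
Key observation: the optimum is the walk 2->2->3->0, with weight 67 min 66 min 87 = 66.
Optimal value attained by: walk 2->2->3->0.
Answer: (A^⊗3)[2][0] = 66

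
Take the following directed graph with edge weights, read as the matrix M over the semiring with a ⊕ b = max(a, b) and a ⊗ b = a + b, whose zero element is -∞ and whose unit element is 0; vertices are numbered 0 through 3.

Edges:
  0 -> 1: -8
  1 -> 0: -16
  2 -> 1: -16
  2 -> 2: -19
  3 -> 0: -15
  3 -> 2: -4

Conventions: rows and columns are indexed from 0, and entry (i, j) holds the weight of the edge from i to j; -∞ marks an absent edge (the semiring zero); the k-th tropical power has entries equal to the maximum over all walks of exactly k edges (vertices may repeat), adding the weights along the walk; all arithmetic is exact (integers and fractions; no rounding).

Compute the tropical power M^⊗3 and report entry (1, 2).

M^⊗2:
  [-24, -∞, -∞, -∞]
  [-∞, -24, -∞, -∞]
  [-32, -35, -38, -∞]
  [-∞, -20, -23, -∞]
M^⊗3:
  [-∞, -32, -∞, -∞]
  [-40, -∞, -∞, -∞]
  [-51, -40, -57, -∞]
  [-36, -39, -42, -∞]
Key observation: no walk of exactly 3 edges connects these vertices, so the entry is the semiring zero.
Answer: (M^⊗3)[1][2] = -∞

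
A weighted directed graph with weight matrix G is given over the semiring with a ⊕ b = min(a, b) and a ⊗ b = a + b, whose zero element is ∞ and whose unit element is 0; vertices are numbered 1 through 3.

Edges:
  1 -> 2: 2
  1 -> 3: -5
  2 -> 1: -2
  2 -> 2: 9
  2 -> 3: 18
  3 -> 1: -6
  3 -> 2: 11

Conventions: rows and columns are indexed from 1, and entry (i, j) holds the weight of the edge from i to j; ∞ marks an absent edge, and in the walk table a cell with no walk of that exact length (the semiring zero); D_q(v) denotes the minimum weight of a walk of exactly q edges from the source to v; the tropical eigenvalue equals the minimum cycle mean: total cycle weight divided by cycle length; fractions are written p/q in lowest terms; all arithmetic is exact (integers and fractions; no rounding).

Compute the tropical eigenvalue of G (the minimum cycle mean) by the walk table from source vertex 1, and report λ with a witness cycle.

q=0: [0, ∞, ∞]
q=1: [∞, 2, -5]
q=2: [-11, 6, 20]
q=3: [4, -9, -16]
Optimal cycle mean attained by: cycle 1->3->1, total (-5) + (-6), length 2.
Answer: λ = -11/2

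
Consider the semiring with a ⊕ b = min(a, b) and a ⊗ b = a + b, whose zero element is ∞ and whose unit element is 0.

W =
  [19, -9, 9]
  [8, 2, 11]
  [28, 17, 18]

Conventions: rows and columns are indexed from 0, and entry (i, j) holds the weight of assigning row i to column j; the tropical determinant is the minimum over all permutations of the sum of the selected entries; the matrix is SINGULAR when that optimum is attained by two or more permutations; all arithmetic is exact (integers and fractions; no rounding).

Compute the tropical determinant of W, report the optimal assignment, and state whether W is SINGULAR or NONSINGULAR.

σ = (0, 1, 2): 19 + 2 + 18 = 39
σ = (0, 2, 1): 19 + 11 + 17 = 47
σ = (1, 0, 2): (-9) + 8 + 18 = 17
σ = (1, 2, 0): (-9) + 11 + 28 = 30
σ = (2, 0, 1): 9 + 8 + 17 = 34
σ = (2, 1, 0): 9 + 2 + 28 = 39
Optimal value attained by: σ = (1, 0, 2).
Answer: det⊕(W) = 17; verdict: NONSINGULAR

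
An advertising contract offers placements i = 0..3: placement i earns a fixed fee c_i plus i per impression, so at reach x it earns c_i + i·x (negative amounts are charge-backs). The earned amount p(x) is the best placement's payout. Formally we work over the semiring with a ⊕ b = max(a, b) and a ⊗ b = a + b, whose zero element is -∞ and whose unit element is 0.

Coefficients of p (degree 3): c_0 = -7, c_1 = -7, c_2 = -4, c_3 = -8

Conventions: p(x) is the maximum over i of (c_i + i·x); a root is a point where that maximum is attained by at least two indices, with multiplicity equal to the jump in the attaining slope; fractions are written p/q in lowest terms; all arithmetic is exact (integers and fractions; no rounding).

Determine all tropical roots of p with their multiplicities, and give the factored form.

hull edge (i=0, c=-7) to (i=2, c=-4): slope 3/2, span 2
hull edge (i=2, c=-4) to (i=3, c=-8): slope -4, span 1
Factored form: p(x) = -8 ⊗ (x ⊕ (-3/2)) ⊗ (x ⊕ (-3/2)) ⊗ (x ⊕ 4)
Answer: roots = -3/2 (mult 2), 4 (mult 1)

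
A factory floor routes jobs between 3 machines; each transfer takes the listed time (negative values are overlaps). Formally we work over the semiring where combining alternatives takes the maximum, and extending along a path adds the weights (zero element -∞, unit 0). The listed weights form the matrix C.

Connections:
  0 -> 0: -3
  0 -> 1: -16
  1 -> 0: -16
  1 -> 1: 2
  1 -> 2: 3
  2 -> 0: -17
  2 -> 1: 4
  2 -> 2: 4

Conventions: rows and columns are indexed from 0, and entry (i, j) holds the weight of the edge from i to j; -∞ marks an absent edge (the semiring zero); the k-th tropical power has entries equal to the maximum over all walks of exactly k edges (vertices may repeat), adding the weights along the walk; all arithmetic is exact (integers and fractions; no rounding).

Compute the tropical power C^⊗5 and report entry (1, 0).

C^⊗2:
  [-6, -14, -13]
  [-14, 7, 7]
  [-12, 8, 8]
C^⊗3:
  [-9, -9, -9]
  [-9, 11, 11]
  [-8, 12, 12]
C^⊗4:
  [-12, -5, -5]
  [-5, 15, 15]
  [-4, 16, 16]
C^⊗5:
  [-15, -1, -1]
  [-1, 19, 19]
  [0, 20, 20]
Key observation: the optimum is the walk 1->2->2->2->1->0, with weight 3 + 4 + 4 + 4 + (-16) = -1.
Optimal value attained by: walk 1->2->2->2->1->0.
Answer: (C^⊗5)[1][0] = -1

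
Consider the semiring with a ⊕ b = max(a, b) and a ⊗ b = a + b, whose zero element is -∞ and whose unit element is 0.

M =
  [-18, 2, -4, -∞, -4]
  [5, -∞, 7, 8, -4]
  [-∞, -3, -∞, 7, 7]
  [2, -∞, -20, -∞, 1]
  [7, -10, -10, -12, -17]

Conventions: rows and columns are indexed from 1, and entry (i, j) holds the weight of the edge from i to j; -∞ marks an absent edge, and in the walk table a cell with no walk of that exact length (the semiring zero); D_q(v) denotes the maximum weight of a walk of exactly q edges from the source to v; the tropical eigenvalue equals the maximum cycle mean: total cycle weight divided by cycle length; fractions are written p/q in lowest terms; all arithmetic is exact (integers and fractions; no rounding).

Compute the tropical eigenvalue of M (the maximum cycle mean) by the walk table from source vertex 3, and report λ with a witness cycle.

q=0: [-∞, -∞, 0, -∞, -∞]
q=1: [-∞, -3, -∞, 7, 7]
q=2: [14, -3, 4, 5, 8]
q=3: [15, 16, 10, 11, 11]
q=4: [21, 17, 23, 24, 17]
q=5: [26, 23, 24, 30, 30]
Optimal cycle mean attained by: cycle 1->2->3->5->1, total 2 + 7 + 7 + 7, length 4.
Answer: λ = 23/4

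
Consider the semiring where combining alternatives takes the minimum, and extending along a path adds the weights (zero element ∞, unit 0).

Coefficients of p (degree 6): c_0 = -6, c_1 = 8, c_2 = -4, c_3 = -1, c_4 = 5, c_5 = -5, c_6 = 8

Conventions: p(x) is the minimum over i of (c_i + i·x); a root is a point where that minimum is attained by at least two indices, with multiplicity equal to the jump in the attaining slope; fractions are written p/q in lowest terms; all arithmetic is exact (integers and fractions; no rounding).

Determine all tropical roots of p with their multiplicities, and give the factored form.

hull edge (i=0, c=-6) to (i=5, c=-5): slope 1/5, span 5
hull edge (i=5, c=-5) to (i=6, c=8): slope 13, span 1
Factored form: p(x) = 8 ⊗ (x ⊕ (-13)) ⊗ (x ⊕ (-1/5)) ⊗ (x ⊕ (-1/5)) ⊗ (x ⊕ (-1/5)) ⊗ (x ⊕ (-1/5)) ⊗ (x ⊕ (-1/5))
Answer: roots = -13 (mult 1), -1/5 (mult 5)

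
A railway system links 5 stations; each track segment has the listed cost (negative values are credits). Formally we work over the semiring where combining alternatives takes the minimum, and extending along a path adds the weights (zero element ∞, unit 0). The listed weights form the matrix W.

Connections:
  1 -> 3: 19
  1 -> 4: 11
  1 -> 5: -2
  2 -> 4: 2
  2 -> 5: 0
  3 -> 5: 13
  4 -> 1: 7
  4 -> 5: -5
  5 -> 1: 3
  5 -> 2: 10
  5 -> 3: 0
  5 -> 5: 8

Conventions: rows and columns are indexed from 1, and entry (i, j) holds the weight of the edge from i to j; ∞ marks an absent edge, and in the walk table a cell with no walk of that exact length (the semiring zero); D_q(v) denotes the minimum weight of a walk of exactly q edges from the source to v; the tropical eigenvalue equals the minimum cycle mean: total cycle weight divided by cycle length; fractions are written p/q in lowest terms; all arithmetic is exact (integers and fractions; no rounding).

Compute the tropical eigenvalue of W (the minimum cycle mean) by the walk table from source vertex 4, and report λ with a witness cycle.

q=0: [∞, ∞, ∞, 0, ∞]
q=1: [7, ∞, ∞, ∞, -5]
q=2: [-2, 5, -5, 18, 3]
q=3: [6, 13, 3, 7, -4]
q=4: [-1, 6, -4, 15, 2]
q=5: [5, 12, 2, 8, -3]
Optimal cycle mean attained by: cycle 1->5->1, total (-2) + 3, length 2.
Answer: λ = 1/2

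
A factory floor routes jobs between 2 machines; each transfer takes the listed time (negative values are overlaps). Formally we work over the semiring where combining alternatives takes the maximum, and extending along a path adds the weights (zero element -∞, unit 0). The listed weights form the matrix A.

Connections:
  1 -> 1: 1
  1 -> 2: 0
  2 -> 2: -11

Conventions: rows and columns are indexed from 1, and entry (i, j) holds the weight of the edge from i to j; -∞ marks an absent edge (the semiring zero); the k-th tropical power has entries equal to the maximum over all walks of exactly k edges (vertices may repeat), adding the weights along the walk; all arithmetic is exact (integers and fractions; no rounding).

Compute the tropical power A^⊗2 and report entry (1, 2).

A^⊗2:
  [2, 1]
  [-∞, -22]
Key observation: the optimum is the walk 1->1->2, with weight 1 + 0 = 1.
Optimal value attained by: walk 1->1->2.
Answer: (A^⊗2)[1][2] = 1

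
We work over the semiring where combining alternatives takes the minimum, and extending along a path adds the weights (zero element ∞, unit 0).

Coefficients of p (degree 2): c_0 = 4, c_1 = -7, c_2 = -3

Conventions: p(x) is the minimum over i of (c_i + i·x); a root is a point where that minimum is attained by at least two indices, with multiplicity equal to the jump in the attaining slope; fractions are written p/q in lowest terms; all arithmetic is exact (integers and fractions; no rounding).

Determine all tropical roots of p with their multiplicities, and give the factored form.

hull edge (i=0, c=4) to (i=1, c=-7): slope -11, span 1
hull edge (i=1, c=-7) to (i=2, c=-3): slope 4, span 1
Factored form: p(x) = -3 ⊗ (x ⊕ (-4)) ⊗ (x ⊕ 11)
Answer: roots = -4 (mult 1), 11 (mult 1)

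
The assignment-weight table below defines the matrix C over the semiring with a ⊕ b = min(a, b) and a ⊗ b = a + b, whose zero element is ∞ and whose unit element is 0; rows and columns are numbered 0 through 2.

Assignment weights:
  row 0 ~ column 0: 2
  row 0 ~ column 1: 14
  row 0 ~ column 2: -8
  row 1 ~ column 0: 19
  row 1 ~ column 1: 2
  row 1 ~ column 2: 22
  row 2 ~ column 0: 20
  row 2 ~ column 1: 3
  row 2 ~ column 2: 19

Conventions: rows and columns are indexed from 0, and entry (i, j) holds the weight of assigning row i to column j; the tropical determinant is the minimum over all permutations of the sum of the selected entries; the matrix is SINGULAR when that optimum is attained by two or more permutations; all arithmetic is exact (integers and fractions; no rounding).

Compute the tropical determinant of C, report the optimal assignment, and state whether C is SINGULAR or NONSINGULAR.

σ = (0, 1, 2): 2 + 2 + 19 = 23
σ = (0, 2, 1): 2 + 22 + 3 = 27
σ = (1, 0, 2): 14 + 19 + 19 = 52
σ = (1, 2, 0): 14 + 22 + 20 = 56
σ = (2, 0, 1): (-8) + 19 + 3 = 14
σ = (2, 1, 0): (-8) + 2 + 20 = 14
Optimal value attained by: σ = (2, 0, 1).
Answer: det⊕(C) = 14; verdict: SINGULAR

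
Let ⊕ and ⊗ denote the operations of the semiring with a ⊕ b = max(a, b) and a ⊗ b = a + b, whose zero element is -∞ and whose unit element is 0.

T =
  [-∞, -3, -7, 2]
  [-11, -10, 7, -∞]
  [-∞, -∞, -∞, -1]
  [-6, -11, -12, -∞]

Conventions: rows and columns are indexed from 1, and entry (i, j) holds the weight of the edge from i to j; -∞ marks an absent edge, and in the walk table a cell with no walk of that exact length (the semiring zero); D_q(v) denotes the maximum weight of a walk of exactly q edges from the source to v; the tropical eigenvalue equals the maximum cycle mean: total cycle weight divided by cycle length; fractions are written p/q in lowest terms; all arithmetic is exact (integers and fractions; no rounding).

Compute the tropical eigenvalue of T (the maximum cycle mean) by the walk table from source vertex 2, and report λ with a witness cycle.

q=0: [-∞, 0, -∞, -∞]
q=1: [-11, -10, 7, -∞]
q=2: [-21, -14, -3, 6]
q=3: [0, -5, -6, -4]
q=4: [-10, -3, 2, 2]
Optimal cycle mean attained by: cycle 1->2->3->4->1, total (-3) + 7 + (-1) + (-6), length 4.
Answer: λ = -3/4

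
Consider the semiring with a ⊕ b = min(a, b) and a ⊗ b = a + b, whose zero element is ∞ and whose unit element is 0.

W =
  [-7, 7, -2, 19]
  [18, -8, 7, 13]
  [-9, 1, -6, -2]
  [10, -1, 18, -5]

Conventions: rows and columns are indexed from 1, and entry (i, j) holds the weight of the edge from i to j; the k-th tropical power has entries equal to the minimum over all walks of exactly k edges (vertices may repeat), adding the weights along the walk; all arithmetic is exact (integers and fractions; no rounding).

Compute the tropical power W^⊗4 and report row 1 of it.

W^⊗2:
  [-14, -1, -9, -4]
  [-2, -16, -1, 5]
  [-16, -7, -12, -8]
  [3, -9, 6, -10]
W^⊗3:
  [-21, -9, -16, -11]
  [-10, -24, -9, -3]
  [-23, -15, -18, -14]
  [-4, -17, -2, -15]
W^⊗4:
  [-28, -17, -23, -18]
  [-18, -32, -17, -11]
  [-30, -23, -25, -20]
  [-11, -25, -10, -20]
Answer: row 1 of W^⊗4 = [-28, -17, -23, -18]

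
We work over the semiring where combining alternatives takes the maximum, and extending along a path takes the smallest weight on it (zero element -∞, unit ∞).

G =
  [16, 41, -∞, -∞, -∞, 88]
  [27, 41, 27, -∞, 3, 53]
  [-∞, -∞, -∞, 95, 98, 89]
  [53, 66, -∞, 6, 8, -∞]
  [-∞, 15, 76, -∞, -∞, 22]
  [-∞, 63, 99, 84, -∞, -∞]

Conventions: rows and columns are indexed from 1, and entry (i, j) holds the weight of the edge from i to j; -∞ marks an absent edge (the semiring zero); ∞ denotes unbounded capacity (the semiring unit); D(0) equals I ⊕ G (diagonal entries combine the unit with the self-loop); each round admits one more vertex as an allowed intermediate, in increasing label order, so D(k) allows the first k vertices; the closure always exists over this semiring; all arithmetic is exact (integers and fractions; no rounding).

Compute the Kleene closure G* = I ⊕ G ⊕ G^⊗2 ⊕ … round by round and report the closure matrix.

D(0):
  [∞, 41, -∞, -∞, -∞, 88]
  [27, ∞, 27, -∞, 3, 53]
  [-∞, -∞, ∞, 95, 98, 89]
  [53, 66, -∞, ∞, 8, -∞]
  [-∞, 15, 76, -∞, ∞, 22]
  [-∞, 63, 99, 84, -∞, ∞]
D(1):
  [∞, 41, -∞, -∞, -∞, 88]
  [27, ∞, 27, -∞, 3, 53]
  [-∞, -∞, ∞, 95, 98, 89]
  [53, 66, -∞, ∞, 8, 53]
  [-∞, 15, 76, -∞, ∞, 22]
  [-∞, 63, 99, 84, -∞, ∞]
D(2):
  [∞, 41, 27, -∞, 3, 88]
  [27, ∞, 27, -∞, 3, 53]
  [-∞, -∞, ∞, 95, 98, 89]
  [53, 66, 27, ∞, 8, 53]
  [15, 15, 76, -∞, ∞, 22]
  [27, 63, 99, 84, 3, ∞]
D(3):
  [∞, 41, 27, 27, 27, 88]
  [27, ∞, 27, 27, 27, 53]
  [-∞, -∞, ∞, 95, 98, 89]
  [53, 66, 27, ∞, 27, 53]
  [15, 15, 76, 76, ∞, 76]
  [27, 63, 99, 95, 98, ∞]
D(4):
  [∞, 41, 27, 27, 27, 88]
  [27, ∞, 27, 27, 27, 53]
  [53, 66, ∞, 95, 98, 89]
  [53, 66, 27, ∞, 27, 53]
  [53, 66, 76, 76, ∞, 76]
  [53, 66, 99, 95, 98, ∞]
D(5):
  [∞, 41, 27, 27, 27, 88]
  [27, ∞, 27, 27, 27, 53]
  [53, 66, ∞, 95, 98, 89]
  [53, 66, 27, ∞, 27, 53]
  [53, 66, 76, 76, ∞, 76]
  [53, 66, 99, 95, 98, ∞]
D(6):
  [∞, 66, 88, 88, 88, 88]
  [53, ∞, 53, 53, 53, 53]
  [53, 66, ∞, 95, 98, 89]
  [53, 66, 53, ∞, 53, 53]
  [53, 66, 76, 76, ∞, 76]
  [53, 66, 99, 95, 98, ∞]
Answer: G* = [[∞, 66, 88, 88, 88, 88], [53, ∞, 53, 53, 53, 53], [53, 66, ∞, 95, 98, 89], [53, 66, 53, ∞, 53, 53], [53, 66, 76, 76, ∞, 76], [53, 66, 99, 95, 98, ∞]]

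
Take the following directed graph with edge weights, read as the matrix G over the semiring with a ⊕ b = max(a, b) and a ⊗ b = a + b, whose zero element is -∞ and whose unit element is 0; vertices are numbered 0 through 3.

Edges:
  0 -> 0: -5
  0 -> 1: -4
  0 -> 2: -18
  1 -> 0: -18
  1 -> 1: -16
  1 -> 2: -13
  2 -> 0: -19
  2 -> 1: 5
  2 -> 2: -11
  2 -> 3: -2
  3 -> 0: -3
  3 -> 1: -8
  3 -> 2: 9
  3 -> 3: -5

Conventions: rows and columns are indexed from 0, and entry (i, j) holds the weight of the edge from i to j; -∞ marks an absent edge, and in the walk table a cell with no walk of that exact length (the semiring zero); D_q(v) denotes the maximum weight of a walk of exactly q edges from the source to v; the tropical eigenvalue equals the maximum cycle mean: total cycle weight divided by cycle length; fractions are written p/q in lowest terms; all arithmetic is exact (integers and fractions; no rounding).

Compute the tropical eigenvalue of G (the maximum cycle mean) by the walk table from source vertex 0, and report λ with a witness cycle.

q=0: [0, -∞, -∞, -∞]
q=1: [-5, -4, -18, -∞]
q=2: [-10, -9, -17, -20]
q=3: [-15, -12, -11, -19]
q=4: [-20, -6, -10, -13]
Optimal cycle mean attained by: cycle 2->3->2, total (-2) + 9, length 2.
Answer: λ = 7/2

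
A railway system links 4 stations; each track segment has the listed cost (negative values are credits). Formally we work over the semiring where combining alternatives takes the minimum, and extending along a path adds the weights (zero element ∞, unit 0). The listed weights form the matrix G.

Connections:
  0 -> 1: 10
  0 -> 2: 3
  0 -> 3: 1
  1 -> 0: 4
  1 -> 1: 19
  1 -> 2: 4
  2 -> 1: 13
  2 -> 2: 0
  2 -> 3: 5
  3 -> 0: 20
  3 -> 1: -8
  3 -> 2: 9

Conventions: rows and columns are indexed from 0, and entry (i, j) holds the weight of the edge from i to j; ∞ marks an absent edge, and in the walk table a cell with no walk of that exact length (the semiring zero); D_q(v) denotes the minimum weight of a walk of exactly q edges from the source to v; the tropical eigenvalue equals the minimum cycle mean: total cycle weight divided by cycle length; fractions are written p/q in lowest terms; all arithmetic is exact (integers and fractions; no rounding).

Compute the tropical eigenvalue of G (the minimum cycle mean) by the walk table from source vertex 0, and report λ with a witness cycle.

q=0: [0, ∞, ∞, ∞]
q=1: [∞, 10, 3, 1]
q=2: [14, -7, 3, 8]
q=3: [-3, 0, -3, 8]
q=4: [4, 0, -3, -2]
Optimal cycle mean attained by: cycle 0->3->1->0, total 1 + (-8) + 4, length 3.
Answer: λ = -1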